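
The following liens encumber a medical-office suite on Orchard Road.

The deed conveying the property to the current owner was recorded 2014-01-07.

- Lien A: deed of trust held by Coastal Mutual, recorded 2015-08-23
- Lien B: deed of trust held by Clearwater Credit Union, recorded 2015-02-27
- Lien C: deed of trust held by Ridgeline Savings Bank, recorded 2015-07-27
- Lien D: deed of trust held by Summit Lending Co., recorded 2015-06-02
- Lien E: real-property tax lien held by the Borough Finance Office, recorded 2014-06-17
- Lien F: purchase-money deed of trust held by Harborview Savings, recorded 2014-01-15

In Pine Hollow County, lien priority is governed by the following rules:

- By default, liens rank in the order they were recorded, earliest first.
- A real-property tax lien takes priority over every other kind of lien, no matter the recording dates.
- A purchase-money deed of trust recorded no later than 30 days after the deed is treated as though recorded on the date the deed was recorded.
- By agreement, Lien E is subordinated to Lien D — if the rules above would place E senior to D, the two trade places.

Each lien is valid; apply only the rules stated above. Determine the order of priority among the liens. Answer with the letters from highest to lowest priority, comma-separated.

D, F, B, E, C, A

Adjusting effective dates: F's effective date is the deed date, 2014-01-07.
As a real-property tax lien, E is senior to every other lien.
Ordering the rest by effective date: F (2014-01-07), B (2015-02-27), D (2015-06-02), C (2015-07-27), A (2015-08-23).
Because E would otherwise rank above D, the subordination swaps them.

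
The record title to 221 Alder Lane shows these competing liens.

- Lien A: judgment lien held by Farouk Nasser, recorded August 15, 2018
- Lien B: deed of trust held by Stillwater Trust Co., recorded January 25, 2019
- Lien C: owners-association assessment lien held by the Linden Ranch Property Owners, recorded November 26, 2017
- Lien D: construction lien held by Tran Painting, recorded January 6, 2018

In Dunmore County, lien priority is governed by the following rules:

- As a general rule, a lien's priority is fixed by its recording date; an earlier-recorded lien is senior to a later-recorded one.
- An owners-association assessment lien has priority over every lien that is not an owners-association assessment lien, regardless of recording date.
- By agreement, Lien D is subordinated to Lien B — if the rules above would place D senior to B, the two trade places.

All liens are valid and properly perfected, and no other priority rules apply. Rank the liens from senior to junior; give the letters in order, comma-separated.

C is an owners-association assessment lien and takes priority over every other lien.
Remaining liens by effective date: D (January 6, 2018), A (August 15, 2018), B (January 25, 2019).
D is senior to B before the subordination, so the two trade places.

C, B, A, D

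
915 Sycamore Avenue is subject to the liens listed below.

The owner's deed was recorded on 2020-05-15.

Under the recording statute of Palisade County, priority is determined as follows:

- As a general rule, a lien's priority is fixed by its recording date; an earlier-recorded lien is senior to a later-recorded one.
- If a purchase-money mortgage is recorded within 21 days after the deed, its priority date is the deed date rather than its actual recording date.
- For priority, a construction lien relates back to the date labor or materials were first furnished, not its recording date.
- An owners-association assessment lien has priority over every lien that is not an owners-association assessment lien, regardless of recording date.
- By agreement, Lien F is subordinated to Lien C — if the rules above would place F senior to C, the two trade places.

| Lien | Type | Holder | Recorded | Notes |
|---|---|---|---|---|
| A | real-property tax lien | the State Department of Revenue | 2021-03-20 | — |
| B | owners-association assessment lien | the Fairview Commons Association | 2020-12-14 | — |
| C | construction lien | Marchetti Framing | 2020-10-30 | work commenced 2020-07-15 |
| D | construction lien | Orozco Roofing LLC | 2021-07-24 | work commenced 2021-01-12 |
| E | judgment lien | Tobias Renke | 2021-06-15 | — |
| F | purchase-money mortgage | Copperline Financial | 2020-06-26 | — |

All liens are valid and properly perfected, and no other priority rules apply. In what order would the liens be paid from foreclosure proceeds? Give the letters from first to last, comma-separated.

First, effective dates: C is treated as recorded 2020-07-15, the work-commencement date; D relates back to 2021-01-12 (work commenced); F was recorded 42 days after the deed, outside the 21-day window, so it keeps its recording date.
B is an owners-association assessment lien and takes priority over every other lien.
Remaining liens by effective date: F (2020-06-26), C (2020-07-15), D (2021-01-12), A (2021-03-20), E (2021-06-15).
The subordination applies — F was senior to C — so F and C swap.

B, C, F, D, A, E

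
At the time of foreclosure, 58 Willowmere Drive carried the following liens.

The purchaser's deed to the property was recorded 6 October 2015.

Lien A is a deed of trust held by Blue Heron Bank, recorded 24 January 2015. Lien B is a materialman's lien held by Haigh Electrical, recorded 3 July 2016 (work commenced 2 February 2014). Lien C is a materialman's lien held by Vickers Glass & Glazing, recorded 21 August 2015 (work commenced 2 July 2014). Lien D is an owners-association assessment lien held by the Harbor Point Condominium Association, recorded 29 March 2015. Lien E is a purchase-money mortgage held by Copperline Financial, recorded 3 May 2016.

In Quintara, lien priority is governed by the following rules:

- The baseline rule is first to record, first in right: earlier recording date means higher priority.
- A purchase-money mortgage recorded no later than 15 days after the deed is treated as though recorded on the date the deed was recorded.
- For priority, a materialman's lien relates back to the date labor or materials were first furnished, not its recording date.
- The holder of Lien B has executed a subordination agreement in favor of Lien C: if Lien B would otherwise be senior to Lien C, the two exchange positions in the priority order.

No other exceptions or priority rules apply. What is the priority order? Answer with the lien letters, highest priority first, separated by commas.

Adjusting effective dates: B is treated as recorded 2 February 2014, the work-commencement date; C is treated as recorded 2 July 2014, the work-commencement date; E was recorded 210 days after the deed, outside the 15-day window, so it keeps its recording date.
Ordering by effective date: B (2 February 2014), C (2 July 2014), A (24 January 2015), D (29 March 2015), E (3 May 2016).
B is senior to C before the subordination, so the two trade places.

C, B, A, D, E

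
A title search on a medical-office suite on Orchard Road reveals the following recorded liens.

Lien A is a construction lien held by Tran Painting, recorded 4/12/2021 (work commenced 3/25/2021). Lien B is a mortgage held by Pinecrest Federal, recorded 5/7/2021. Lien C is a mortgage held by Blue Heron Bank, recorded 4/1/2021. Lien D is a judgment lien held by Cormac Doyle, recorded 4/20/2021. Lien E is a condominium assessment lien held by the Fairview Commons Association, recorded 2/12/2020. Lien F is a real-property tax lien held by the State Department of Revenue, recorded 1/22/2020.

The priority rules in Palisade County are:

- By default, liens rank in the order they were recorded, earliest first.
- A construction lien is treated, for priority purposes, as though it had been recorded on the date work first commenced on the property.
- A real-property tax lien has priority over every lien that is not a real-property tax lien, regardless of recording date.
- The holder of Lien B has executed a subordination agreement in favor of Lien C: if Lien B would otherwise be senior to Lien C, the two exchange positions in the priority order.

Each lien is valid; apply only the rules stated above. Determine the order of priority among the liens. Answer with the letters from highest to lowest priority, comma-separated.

First, effective dates: A is treated as recorded 3/25/2021, the work-commencement date.
As a real-property tax lien, F is senior to every other lien.
Ordering the rest by effective date: E (2/12/2020), A (3/25/2021), C (4/1/2021), D (4/20/2021), B (5/7/2021).
B is already junior to C, so the subordination agreement changes nothing.

F, E, A, C, D, B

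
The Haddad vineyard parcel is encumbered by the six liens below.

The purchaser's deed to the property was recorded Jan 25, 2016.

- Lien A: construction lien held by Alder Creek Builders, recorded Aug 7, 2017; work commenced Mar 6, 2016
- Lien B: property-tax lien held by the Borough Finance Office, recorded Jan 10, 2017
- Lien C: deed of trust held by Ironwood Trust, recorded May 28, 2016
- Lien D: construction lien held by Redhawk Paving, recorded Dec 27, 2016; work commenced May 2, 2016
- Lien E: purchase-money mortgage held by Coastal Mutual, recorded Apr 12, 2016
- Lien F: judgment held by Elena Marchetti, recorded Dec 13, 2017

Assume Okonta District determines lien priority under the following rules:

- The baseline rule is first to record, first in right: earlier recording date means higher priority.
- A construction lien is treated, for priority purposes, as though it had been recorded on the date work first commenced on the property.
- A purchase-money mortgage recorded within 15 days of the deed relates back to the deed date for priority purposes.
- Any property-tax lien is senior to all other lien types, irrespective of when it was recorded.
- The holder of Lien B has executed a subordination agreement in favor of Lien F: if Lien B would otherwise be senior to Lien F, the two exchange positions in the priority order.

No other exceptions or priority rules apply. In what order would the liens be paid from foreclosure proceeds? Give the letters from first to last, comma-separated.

Effective dates after the stated exceptions: A relates back to Mar 6, 2016 (work commenced); D is treated as recorded May 2, 2016, the work-commencement date; E was recorded 78 days after the deed, outside the 15-day window, so it keeps its recording date.
B is a property-tax lien and takes priority over every other lien.
Remaining liens by effective date: A (Mar 6, 2016), E (Apr 12, 2016), D (May 2, 2016), C (May 28, 2016), F (Dec 13, 2017).
B is senior to F before the subordination, so the two trade places.

F, A, E, D, C, B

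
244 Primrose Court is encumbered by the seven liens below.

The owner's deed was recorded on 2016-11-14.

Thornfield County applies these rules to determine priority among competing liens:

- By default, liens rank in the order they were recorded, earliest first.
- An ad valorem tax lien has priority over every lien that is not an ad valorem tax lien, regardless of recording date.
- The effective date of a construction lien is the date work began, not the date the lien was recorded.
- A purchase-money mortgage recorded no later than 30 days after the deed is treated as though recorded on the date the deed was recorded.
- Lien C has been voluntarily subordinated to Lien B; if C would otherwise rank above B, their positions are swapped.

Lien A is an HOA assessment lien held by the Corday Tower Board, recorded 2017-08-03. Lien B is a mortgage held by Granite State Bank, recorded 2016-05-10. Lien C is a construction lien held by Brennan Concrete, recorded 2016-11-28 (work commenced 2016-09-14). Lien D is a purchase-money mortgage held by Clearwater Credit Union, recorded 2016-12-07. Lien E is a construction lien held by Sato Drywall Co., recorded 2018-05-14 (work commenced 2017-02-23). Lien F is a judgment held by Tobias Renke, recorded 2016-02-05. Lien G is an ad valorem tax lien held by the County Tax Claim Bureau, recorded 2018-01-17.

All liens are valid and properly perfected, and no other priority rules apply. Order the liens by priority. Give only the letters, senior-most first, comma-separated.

Effective dates after the stated exceptions: C's effective date is 2016-09-14, when work began; D relates back to the deed date 2016-11-14; E's effective date is 2017-02-23, when work began.
G is an ad valorem tax lien, so it outranks all other liens regardless of date.
Ordering the rest by effective date: F (2016-02-05), B (2016-05-10), C (2016-09-14), D (2016-11-14), E (2017-02-23), A (2017-08-03).
C already ranks below B; the subordination has no effect.

G, F, B, C, D, E, A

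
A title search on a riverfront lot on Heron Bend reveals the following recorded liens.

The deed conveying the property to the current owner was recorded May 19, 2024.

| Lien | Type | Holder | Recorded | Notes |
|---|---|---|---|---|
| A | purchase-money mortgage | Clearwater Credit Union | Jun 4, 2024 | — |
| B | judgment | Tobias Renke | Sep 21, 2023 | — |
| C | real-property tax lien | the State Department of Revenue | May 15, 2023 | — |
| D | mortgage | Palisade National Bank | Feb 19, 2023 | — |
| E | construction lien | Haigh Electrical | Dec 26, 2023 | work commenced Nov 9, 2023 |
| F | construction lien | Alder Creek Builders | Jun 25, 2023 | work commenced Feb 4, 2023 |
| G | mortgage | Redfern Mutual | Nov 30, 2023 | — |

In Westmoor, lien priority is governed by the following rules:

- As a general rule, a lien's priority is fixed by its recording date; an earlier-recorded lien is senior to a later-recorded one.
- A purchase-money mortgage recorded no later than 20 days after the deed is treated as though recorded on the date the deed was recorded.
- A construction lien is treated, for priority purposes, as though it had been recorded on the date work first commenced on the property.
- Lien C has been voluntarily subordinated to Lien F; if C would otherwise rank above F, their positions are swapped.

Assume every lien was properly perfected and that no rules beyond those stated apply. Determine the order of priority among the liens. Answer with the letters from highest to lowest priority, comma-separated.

F, D, C, B, E, G, A

First, effective dates: A's effective date is the deed date, May 19, 2024; E is treated as recorded Nov 9, 2023, the work-commencement date; F is treated as recorded Feb 4, 2023, the work-commencement date.
Ordering by effective date: F (Feb 4, 2023), D (Feb 19, 2023), C (May 15, 2023), B (Sep 21, 2023), E (Nov 9, 2023), G (Nov 30, 2023), A (May 19, 2024).
C already ranks below F; the subordination has no effect.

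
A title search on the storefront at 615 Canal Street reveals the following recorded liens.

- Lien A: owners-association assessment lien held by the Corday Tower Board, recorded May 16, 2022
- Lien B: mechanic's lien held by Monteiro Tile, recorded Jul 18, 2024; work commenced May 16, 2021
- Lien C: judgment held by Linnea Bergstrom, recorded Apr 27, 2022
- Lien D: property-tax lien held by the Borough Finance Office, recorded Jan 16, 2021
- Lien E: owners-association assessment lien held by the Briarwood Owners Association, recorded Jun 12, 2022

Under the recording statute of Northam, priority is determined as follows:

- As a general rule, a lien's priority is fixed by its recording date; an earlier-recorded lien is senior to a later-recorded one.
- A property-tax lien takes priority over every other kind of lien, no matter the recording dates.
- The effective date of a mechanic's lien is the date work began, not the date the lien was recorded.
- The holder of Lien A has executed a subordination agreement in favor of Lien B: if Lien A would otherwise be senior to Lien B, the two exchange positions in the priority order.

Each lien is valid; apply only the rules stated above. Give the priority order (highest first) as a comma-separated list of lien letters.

First, effective dates: B is treated as recorded May 16, 2021, the work-commencement date.
D is a property-tax lien and takes priority over every other lien.
Among the remaining liens, by effective date: B (May 16, 2021), C (Apr 27, 2022), A (May 16, 2022), E (Jun 12, 2022).
Since A is not senior to B, the subordination leaves the order unchanged.

D, B, C, A, E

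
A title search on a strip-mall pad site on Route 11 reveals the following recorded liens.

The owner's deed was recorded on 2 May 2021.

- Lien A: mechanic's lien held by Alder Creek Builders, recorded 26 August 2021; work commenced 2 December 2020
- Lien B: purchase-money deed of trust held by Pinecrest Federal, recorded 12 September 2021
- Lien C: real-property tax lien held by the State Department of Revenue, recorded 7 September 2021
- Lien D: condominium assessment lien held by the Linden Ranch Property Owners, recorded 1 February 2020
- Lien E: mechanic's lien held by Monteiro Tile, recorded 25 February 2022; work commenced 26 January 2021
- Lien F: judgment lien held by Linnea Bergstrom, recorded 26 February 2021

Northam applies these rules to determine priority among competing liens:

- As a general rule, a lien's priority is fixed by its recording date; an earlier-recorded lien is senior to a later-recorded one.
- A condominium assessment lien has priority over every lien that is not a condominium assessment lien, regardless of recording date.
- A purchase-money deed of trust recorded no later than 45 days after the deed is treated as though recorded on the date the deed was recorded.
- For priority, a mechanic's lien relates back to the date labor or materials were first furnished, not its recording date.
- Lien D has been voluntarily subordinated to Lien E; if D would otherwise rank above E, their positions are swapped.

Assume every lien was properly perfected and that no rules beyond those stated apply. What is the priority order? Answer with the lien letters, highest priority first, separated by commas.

Effective dates: A relates back to 2 December 2020 (work commenced); B missed the 45-day window (133 days after the deed), so its recording date stands; E relates back to 26 January 2021 (work commenced).
D is a condominium assessment lien and takes priority over every other lien.
Remaining liens by effective date: A (2 December 2020), E (26 January 2021), F (26 February 2021), C (7 September 2021), B (12 September 2021).
D would otherwise be senior to E, so under the subordination agreement D and E exchange positions.

E, A, D, F, C, B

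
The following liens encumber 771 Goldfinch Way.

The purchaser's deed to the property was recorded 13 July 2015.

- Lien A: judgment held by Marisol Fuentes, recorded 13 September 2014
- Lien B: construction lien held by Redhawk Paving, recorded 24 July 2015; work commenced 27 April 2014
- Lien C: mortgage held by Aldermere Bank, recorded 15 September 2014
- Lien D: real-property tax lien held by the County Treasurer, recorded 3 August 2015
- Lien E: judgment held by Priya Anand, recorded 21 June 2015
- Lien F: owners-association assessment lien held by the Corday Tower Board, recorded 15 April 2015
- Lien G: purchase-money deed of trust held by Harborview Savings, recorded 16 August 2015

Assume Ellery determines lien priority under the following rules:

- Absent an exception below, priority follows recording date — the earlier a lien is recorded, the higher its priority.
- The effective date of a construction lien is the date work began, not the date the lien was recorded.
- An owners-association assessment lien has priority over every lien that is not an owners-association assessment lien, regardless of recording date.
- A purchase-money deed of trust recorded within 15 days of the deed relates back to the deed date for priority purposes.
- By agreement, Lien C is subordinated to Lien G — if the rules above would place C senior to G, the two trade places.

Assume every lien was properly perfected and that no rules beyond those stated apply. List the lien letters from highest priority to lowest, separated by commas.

F, B, A, G, E, D, C

Adjusting effective dates: B is treated as recorded 27 April 2014, the work-commencement date; G missed the 15-day window (34 days after the deed), so its recording date stands.
F is an owners-association assessment lien, so it outranks all other liens regardless of date.
Ordering the rest by effective date: B (27 April 2014), A (13 September 2014), C (15 September 2014), E (21 June 2015), D (3 August 2015), G (16 August 2015).
Because C would otherwise rank above G, the subordination swaps them.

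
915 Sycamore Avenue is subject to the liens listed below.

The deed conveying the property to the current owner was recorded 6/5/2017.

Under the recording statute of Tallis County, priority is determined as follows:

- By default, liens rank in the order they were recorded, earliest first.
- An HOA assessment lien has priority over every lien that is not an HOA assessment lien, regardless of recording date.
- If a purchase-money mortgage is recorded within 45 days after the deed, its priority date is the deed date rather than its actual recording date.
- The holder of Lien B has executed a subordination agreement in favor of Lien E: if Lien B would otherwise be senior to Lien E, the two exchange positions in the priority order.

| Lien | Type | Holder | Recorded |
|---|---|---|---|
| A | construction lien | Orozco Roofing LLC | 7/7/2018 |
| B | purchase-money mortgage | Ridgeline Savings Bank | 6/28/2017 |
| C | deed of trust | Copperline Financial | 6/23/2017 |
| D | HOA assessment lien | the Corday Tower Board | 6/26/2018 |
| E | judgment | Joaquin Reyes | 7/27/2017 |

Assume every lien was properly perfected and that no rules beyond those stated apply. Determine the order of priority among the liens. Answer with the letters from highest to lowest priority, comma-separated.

D, E, C, B, A

Adjusting effective dates: B relates back to the deed date 6/5/2017.
D, as an HOA assessment lien, has superpriority and ranks first.
Ordering the rest by effective date: B (6/5/2017), C (6/23/2017), E (7/27/2017), A (7/7/2018).
B would otherwise be senior to E, so under the subordination agreement B and E exchange positions.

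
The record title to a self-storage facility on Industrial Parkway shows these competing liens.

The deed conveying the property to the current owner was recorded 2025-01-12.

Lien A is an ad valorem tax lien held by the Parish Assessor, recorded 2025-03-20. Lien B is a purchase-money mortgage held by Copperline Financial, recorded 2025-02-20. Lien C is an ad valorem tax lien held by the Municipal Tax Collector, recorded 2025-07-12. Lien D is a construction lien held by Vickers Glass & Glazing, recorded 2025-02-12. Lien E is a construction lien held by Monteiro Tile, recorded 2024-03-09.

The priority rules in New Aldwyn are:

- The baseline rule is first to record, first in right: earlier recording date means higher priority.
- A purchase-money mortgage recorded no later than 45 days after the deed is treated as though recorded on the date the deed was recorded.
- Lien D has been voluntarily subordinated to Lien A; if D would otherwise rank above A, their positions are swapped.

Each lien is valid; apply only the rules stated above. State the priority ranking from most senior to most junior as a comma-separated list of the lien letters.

E, B, A, D, C

First, effective dates: B's effective date is the deed date, 2025-01-12.
By effective date, earliest first: E (2024-03-09), B (2025-01-12), D (2025-02-12), A (2025-03-20), C (2025-07-12).
D is senior to A before the subordination, so the two trade places.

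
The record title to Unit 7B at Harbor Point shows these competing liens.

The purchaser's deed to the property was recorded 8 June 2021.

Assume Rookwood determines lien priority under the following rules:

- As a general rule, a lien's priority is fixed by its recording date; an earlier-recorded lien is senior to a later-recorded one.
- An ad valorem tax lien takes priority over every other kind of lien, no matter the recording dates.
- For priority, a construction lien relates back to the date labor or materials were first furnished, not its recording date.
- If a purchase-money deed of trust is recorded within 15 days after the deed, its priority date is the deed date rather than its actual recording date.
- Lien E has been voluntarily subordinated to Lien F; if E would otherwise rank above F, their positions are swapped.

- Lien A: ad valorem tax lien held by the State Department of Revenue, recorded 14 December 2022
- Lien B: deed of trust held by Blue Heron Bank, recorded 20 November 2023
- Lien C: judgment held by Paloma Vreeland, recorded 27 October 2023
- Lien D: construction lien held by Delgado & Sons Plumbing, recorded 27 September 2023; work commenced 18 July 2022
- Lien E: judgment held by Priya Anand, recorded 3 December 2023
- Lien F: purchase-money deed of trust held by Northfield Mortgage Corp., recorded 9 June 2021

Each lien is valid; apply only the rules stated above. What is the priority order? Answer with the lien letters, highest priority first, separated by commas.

A, F, D, C, B, E

First, effective dates: D is treated as recorded 18 July 2022, the work-commencement date; F was recorded within the 15-day window, so its effective date is the deed date 8 June 2021.
A is an ad valorem tax lien, so it outranks all other liens regardless of date.
Remaining liens by effective date: F (8 June 2021), D (18 July 2022), C (27 October 2023), B (20 November 2023), E (3 December 2023).
Since E is not senior to F, the subordination leaves the order unchanged.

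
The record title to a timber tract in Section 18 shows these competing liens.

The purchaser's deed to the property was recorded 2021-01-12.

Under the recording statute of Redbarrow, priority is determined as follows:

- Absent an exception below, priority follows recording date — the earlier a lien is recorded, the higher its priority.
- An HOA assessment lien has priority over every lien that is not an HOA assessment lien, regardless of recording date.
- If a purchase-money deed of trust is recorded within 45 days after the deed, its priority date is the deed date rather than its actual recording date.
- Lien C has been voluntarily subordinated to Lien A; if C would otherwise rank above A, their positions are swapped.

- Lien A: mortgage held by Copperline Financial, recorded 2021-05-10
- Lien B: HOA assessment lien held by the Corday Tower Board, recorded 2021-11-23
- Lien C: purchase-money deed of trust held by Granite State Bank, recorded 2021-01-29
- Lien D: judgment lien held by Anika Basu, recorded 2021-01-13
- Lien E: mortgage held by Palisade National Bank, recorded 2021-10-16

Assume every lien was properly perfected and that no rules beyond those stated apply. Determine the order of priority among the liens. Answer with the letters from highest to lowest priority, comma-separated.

B, A, D, C, E

Effective dates after the stated exceptions: C's effective date is the deed date, 2021-01-12.
B, as an HOA assessment lien, has superpriority and ranks first.
The other liens, earliest effective date first: C (2021-01-12), D (2021-01-13), A (2021-05-10), E (2021-10-16).
C is senior to A before the subordination, so the two trade places.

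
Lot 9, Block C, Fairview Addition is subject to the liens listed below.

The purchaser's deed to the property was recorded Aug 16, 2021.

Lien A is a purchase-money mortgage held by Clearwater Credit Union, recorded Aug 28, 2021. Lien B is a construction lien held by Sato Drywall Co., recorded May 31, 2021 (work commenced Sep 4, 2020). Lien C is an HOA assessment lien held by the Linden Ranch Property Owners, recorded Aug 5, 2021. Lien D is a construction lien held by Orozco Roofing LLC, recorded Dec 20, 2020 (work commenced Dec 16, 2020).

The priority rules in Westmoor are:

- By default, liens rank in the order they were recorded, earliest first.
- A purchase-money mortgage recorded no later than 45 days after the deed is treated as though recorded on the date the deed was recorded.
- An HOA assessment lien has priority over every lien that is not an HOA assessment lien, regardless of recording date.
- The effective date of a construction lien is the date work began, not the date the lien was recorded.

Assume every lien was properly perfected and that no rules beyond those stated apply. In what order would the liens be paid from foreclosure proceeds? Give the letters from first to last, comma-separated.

Effective dates: A was recorded within the 45-day window, so its effective date is the deed date Aug 16, 2021; B relates back to Sep 4, 2020 (work commenced); D relates back to Dec 16, 2020 (work commenced).
C, as an HOA assessment lien, has superpriority and ranks first.
Among the remaining liens, by effective date: B (Sep 4, 2020), D (Dec 16, 2020), A (Aug 16, 2021).

C, B, D, A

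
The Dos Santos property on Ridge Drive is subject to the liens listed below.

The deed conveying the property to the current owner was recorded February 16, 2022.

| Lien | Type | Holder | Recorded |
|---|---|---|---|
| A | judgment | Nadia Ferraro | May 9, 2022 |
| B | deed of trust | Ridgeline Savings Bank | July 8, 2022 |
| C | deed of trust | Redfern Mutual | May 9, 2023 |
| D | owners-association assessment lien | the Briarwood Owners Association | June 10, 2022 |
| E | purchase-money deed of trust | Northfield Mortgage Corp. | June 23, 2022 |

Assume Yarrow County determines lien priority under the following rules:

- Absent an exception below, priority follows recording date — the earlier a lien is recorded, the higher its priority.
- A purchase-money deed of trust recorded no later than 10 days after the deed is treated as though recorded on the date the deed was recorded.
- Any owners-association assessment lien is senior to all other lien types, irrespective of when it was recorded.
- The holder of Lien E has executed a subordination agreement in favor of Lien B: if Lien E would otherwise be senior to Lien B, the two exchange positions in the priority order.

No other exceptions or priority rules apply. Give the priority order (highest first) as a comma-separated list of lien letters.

D, A, B, E, C

Effective dates: E was recorded 127 days after the deed — beyond 10 days — so no relation-back applies.
D is an owners-association assessment lien and takes priority over every other lien.
The other liens, earliest effective date first: A (May 9, 2022), E (June 23, 2022), B (July 8, 2022), C (May 9, 2023).
E would otherwise be senior to B, so under the subordination agreement E and B exchange positions.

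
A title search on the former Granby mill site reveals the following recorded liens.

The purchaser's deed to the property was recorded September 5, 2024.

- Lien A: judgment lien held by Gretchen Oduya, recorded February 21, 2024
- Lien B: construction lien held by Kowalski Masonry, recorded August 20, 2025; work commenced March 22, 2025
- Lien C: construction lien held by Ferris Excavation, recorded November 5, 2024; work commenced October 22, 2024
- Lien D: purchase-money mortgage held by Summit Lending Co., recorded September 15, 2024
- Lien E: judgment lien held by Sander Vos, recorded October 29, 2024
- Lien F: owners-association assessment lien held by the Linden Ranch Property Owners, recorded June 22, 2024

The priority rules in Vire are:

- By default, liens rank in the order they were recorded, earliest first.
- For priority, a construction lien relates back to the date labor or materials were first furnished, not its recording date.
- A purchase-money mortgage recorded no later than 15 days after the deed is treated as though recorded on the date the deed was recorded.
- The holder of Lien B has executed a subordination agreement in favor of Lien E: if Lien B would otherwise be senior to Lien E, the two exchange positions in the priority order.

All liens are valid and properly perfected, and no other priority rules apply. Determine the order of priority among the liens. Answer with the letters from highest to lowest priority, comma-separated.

A, F, D, C, E, B

Effective dates: B relates back to March 22, 2025 (work commenced); C is treated as recorded October 22, 2024, the work-commencement date; D relates back to the deed date September 5, 2024.
By effective date, earliest first: A (February 21, 2024), F (June 22, 2024), D (September 5, 2024), C (October 22, 2024), E (October 29, 2024), B (March 22, 2025).
B is already junior to E, so the subordination agreement changes nothing.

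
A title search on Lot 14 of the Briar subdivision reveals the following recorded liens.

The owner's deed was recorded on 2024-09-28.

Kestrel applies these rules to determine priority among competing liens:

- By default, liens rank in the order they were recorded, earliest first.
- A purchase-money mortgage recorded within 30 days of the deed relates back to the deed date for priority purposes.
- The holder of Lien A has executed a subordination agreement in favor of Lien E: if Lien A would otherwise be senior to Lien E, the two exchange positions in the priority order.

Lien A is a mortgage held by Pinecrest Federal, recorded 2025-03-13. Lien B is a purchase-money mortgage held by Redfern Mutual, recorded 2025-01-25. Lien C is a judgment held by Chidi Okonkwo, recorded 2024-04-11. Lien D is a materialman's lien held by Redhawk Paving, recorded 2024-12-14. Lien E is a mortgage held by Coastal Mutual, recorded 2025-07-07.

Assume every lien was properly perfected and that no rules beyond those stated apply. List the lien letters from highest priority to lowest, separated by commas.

C, D, B, E, A

First, effective dates: B was recorded 119 days after the deed — beyond 30 days — so no relation-back applies.
Sorted by effective date: C (2024-04-11), D (2024-12-14), B (2025-01-25), A (2025-03-13), E (2025-07-07).
A is senior to E before the subordination, so the two trade places.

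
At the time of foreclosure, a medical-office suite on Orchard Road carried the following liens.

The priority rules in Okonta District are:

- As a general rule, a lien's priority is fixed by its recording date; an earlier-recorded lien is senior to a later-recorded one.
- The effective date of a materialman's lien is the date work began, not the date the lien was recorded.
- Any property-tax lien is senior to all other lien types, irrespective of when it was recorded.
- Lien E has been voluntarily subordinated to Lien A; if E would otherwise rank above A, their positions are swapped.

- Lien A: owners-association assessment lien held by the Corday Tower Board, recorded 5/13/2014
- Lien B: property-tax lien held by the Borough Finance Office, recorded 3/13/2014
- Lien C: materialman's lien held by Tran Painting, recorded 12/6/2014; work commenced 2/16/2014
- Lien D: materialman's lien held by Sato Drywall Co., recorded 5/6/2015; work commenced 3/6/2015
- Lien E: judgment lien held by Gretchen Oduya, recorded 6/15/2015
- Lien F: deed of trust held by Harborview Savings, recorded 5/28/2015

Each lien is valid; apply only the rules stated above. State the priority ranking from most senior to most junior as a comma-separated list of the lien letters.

B, C, A, D, F, E

Effective dates after the stated exceptions: C's effective date is 2/16/2014, when work began; D is treated as recorded 3/6/2015, the work-commencement date.
As a property-tax lien, B is senior to every other lien.
Remaining liens by effective date: C (2/16/2014), A (5/13/2014), D (3/6/2015), F (5/28/2015), E (6/15/2015).
Since E is not senior to A, the subordination leaves the order unchanged.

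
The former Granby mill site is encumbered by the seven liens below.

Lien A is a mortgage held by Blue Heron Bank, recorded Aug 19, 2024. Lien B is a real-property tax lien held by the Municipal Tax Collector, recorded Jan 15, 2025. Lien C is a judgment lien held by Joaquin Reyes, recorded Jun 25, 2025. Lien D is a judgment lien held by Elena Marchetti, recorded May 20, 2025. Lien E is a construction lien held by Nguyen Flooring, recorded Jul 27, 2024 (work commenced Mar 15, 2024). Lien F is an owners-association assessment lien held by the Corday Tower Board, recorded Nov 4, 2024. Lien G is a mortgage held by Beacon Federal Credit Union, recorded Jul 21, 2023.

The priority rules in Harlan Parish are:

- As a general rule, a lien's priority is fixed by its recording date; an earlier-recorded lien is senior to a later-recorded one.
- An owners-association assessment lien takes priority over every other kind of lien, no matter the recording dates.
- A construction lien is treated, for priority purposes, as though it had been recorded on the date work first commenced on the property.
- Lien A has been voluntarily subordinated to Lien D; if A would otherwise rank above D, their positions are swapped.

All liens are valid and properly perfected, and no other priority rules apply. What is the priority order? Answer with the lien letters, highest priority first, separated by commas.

F, G, E, D, B, A, C

Effective dates after the stated exceptions: E relates back to Mar 15, 2024 (work commenced).
F is an owners-association assessment lien and takes priority over every other lien.
The other liens, earliest effective date first: G (Jul 21, 2023), E (Mar 15, 2024), A (Aug 19, 2024), B (Jan 15, 2025), D (May 20, 2025), C (Jun 25, 2025).
A would otherwise be senior to D, so under the subordination agreement A and D exchange positions.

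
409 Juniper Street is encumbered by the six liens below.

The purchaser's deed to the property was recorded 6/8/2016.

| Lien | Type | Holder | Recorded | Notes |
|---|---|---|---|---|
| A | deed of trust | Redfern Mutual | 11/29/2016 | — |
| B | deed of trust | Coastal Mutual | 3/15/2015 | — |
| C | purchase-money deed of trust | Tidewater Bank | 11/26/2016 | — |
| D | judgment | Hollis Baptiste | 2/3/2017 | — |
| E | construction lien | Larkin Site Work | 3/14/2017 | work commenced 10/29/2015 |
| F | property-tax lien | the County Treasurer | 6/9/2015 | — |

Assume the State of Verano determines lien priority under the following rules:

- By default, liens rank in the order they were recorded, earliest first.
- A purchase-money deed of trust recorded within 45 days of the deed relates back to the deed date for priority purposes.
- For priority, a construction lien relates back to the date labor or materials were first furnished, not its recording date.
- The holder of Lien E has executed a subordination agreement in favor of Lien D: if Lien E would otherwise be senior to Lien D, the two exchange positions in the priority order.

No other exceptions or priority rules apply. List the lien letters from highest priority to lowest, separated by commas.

Adjusting effective dates: C was recorded 171 days after the deed — beyond 45 days — so no relation-back applies; E is treated as recorded 10/29/2015, the work-commencement date.
By effective date: B (3/15/2015), F (6/9/2015), E (10/29/2015), C (11/26/2016), A (11/29/2016), D (2/3/2017).
Because E would otherwise rank above D, the subordination swaps them.

B, F, D, C, A, E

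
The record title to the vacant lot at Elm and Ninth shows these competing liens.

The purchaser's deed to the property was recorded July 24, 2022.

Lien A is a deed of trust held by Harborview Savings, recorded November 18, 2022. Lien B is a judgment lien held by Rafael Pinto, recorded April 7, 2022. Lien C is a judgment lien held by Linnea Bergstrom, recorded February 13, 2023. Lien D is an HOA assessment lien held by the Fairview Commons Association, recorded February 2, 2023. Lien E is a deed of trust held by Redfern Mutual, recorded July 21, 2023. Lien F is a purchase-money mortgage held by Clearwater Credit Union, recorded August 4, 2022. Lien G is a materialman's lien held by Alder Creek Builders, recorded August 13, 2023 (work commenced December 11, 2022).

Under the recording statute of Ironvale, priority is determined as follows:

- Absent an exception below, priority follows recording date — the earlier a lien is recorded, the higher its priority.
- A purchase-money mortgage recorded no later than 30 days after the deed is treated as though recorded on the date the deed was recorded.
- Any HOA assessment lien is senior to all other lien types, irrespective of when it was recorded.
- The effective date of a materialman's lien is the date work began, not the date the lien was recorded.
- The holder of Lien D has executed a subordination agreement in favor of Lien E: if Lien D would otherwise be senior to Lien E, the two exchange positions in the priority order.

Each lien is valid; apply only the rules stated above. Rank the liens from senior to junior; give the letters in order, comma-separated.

E, B, F, A, G, C, D

Adjusting effective dates: F relates back to the deed date July 24, 2022; G relates back to December 11, 2022 (work commenced).
D, as an HOA assessment lien, has superpriority and ranks first.
Remaining liens by effective date: B (April 7, 2022), F (July 24, 2022), A (November 18, 2022), G (December 11, 2022), C (February 13, 2023), E (July 21, 2023).
Because D would otherwise rank above E, the subordination swaps them.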